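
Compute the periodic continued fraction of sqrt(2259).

[47; (1, 1, 8, 7, 5, 7, 8, 1, 1, 94)]

Write x_i = (sqrt(2259) + m_i)/d_i with (m_0, d_0) = (0, 1). a_0 = floor(sqrt(2259)) = 47, since 47^2 = 2209 <= 2259 < 2304 = 48^2.
Iterate m_{i+1} = d_i*a_i - m_i, d_{i+1} = (2259 - m_{i+1}^2)/d_i, a_{i+1} = floor((a_0 + m_{i+1})/d_{i+1}):
  m_1 = 1*47 - 0 = 47, d_1 = (2259 - 47^2)/1 = 50/1 = 50, a_1 = floor((47 + 47)/50) = 1.
  m_2 = 50*1 - 47 = 3, d_2 = (2259 - 3^2)/50 = 2250/50 = 45, a_2 = floor((47 + 3)/45) = 1.
  m_3 = 45*1 - 3 = 42, d_3 = (2259 - 42^2)/45 = 495/45 = 11, a_3 = floor((47 + 42)/11) = 8.
  m_4 = 11*8 - 42 = 46, d_4 = (2259 - 46^2)/11 = 143/11 = 13, a_4 = floor((47 + 46)/13) = 7.
  m_5 = 13*7 - 46 = 45, d_5 = (2259 - 45^2)/13 = 234/13 = 18, a_5 = floor((47 + 45)/18) = 5.
  m_6 = 18*5 - 45 = 45, d_6 = (2259 - 45^2)/18 = 234/18 = 13, a_6 = floor((47 + 45)/13) = 7.
  m_7 = 13*7 - 45 = 46, d_7 = (2259 - 46^2)/13 = 143/13 = 11, a_7 = floor((47 + 46)/11) = 8.
  m_8 = 11*8 - 46 = 42, d_8 = (2259 - 42^2)/11 = 495/11 = 45, a_8 = floor((47 + 42)/45) = 1.
  m_9 = 45*1 - 42 = 3, d_9 = (2259 - 3^2)/45 = 2250/45 = 50, a_9 = floor((47 + 3)/50) = 1.
  m_10 = 50*1 - 3 = 47, d_10 = (2259 - 47^2)/50 = 50/50 = 1, a_10 = floor((47 + 47)/1) = 94.
  m_11 = 1*94 - 47 = 47, d_11 = (2259 - 47^2)/1 = 50/1 = 50: (m_11, d_11) = (m_1, d_1) = (47, 50), so from here the quotients repeat a_1, ..., a_10; the period length is 10.
Hence the expansion of sqrt(2259) is a_0 = 47 followed by the repeating block 1, 1, 8, 7, 5, 7, 8, 1, 1, 94 (period 10).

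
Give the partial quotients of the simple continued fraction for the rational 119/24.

[4; 1, 23]

Run the Euclidean algorithm on 119 and 24; the successive quotients are the partial quotients a_0, a_1, ... (each step inverts the fractional part left over by the previous one):
  119 = 4*24 + 23, so a_0 = 4.
  24 = 1*23 + 1, so a_1 = 1.
  23 = 23*1 + 0, so a_2 = 23.
The remainder reaches 0 after 3 divisions, so the expansion has 3 partial quotients, read off in order.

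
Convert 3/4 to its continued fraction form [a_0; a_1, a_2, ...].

Run the Euclidean algorithm on 3 and 4; the successive quotients are the partial quotients a_0, a_1, ... (each step inverts the fractional part left over by the previous one):
  3 = 0*4 + 3, so a_0 = 0.
  4 = 1*3 + 1, so a_1 = 1.
  3 = 3*1 + 0, so a_2 = 3.
The remainder reaches 0 after 3 divisions, so the expansion has 3 partial quotients, read off in order.

[0; 1, 3]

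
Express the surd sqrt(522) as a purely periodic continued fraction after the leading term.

Write x_i = (sqrt(522) + m_i)/d_i with (m_0, d_0) = (0, 1). a_0 = floor(sqrt(522)) = 22, since 22^2 = 484 <= 522 < 529 = 23^2.
Iterate m_{i+1} = d_i*a_i - m_i, d_{i+1} = (522 - m_{i+1}^2)/d_i, a_{i+1} = floor((a_0 + m_{i+1})/d_{i+1}):
  m_1 = 1*22 - 0 = 22, d_1 = (522 - 22^2)/1 = 38/1 = 38, a_1 = floor((22 + 22)/38) = 1.
  m_2 = 38*1 - 22 = 16, d_2 = (522 - 16^2)/38 = 266/38 = 7, a_2 = floor((22 + 16)/7) = 5.
  m_3 = 7*5 - 16 = 19, d_3 = (522 - 19^2)/7 = 161/7 = 23, a_3 = floor((22 + 19)/23) = 1.
  m_4 = 23*1 - 19 = 4, d_4 = (522 - 4^2)/23 = 506/23 = 22, a_4 = floor((22 + 4)/22) = 1.
  m_5 = 22*1 - 4 = 18, d_5 = (522 - 18^2)/22 = 198/22 = 9, a_5 = floor((22 + 18)/9) = 4.
  m_6 = 9*4 - 18 = 18, d_6 = (522 - 18^2)/9 = 198/9 = 22, a_6 = floor((22 + 18)/22) = 1.
  m_7 = 22*1 - 18 = 4, d_7 = (522 - 4^2)/22 = 506/22 = 23, a_7 = floor((22 + 4)/23) = 1.
  m_8 = 23*1 - 4 = 19, d_8 = (522 - 19^2)/23 = 161/23 = 7, a_8 = floor((22 + 19)/7) = 5.
  m_9 = 7*5 - 19 = 16, d_9 = (522 - 16^2)/7 = 266/7 = 38, a_9 = floor((22 + 16)/38) = 1.
  m_10 = 38*1 - 16 = 22, d_10 = (522 - 22^2)/38 = 38/38 = 1, a_10 = floor((22 + 22)/1) = 44.
  m_11 = 1*44 - 22 = 22, d_11 = (522 - 22^2)/1 = 38/1 = 38: (m_11, d_11) = (m_1, d_1) = (22, 38), so from here the quotients repeat a_1, ..., a_10; the period length is 10.
Hence the expansion of sqrt(522) is a_0 = 22 followed by the repeating block 1, 5, 1, 1, 4, 1, 1, 5, 1, 44 (period 10).

[22; (1, 5, 1, 1, 4, 1, 1, 5, 1, 44)]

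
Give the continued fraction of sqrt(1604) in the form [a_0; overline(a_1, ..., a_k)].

[40; overline(20, 80)]

Write x_i = (sqrt(1604) + m_i)/d_i with (m_0, d_0) = (0, 1). a_0 = floor(sqrt(1604)) = 40, since 40^2 = 1600 <= 1604 < 1681 = 41^2.
Iterate m_{i+1} = d_i*a_i - m_i, d_{i+1} = (1604 - m_{i+1}^2)/d_i, a_{i+1} = floor((a_0 + m_{i+1})/d_{i+1}):
  m_1 = 1*40 - 0 = 40, d_1 = (1604 - 40^2)/1 = 4/1 = 4, a_1 = floor((40 + 40)/4) = 20.
  m_2 = 4*20 - 40 = 40, d_2 = (1604 - 40^2)/4 = 4/4 = 1, a_2 = floor((40 + 40)/1) = 80.
  m_3 = 1*80 - 40 = 40, d_3 = (1604 - 40^2)/1 = 4/1 = 4: (m_3, d_3) = (m_1, d_1) = (40, 4), so from here the quotients repeat a_1, a_2; the period length is 2.
Hence the expansion of sqrt(1604) is a_0 = 40 followed by the repeating block 20, 80 (period 2).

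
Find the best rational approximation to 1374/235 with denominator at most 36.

76/13

Expand x = 1374/235 as a continued fraction with the Euclidean algorithm:
  1374 = 5*235 + 199, so a_0 = 5.
  235 = 1*199 + 36, so a_1 = 1.
  199 = 5*36 + 19, so a_2 = 5.
  36 = 1*19 + 17, so a_3 = 1.
  19 = 1*17 + 2, so a_4 = 1.
  17 = 8*2 + 1, so a_5 = 8.
  2 = 2*1 + 0, so a_6 = 2.
so x = [5; 1, 5, 1, 1, 8, 2].
Convergents (p_i = a_i*p_{i-1} + p_{i-2}, q_i = a_i*q_{i-1} + q_{i-2} with p_{-2}=0, p_{-1}=1, q_{-2}=1, q_{-1}=0), until the denominator exceeds 36:
  i=0: a_0=5, p_0 = 5*1 + 0 = 5, q_0 = 5*0 + 1 = 1.
  i=1: a_1=1, p_1 = 1*5 + 1 = 6, q_1 = 1*1 + 0 = 1.
  i=2: a_2=5, p_2 = 5*6 + 5 = 35, q_2 = 5*1 + 1 = 6.
  i=3: a_3=1, p_3 = 1*35 + 6 = 41, q_3 = 1*6 + 1 = 7.
  i=4: a_4=1, p_4 = 1*41 + 35 = 76, q_4 = 1*7 + 6 = 13.
  i=5: a_5=8, p_5 = 8*76 + 41 = 649, q_5 = 8*13 + 7 = 111.
q_5 = 111 > 36, so the last convergent with denominator <= 36 is p_4/q_4 = 76/13.
The closest fraction with denominator <= 36 is either p_4/q_4 or the intermediate fraction (k*p_4 + p_3)/(k*q_4 + q_3) with the largest k >= 1 whose denominator stays <= 36; these approach x as k grows, and every other convergent or intermediate fraction in range is farther away.
Largest k: floor((36 - q_3)/q_4) = floor((36 - 7)/13) = 2.
That gives (2*76 + 41)/(2*13 + 7) = 193/33.
Compare the errors: |x - 76/13| = |1374*13 - 76*235|/(235*13) = 2/3055, and |x - 193/33| = |1374*33 - 193*235|/(235*33) = 13/7755.
Cross-multiplying, 2*7755 = 15510 < 39715 = 13*3055, so 2/3055 is smaller: the convergent 76/13 is closer to x than 193/33.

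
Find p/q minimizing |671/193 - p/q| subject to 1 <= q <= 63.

73/21

Expand x = 671/193 as a continued fraction with the Euclidean algorithm:
  671 = 3*193 + 92, so a_0 = 3.
  193 = 2*92 + 9, so a_1 = 2.
  92 = 10*9 + 2, so a_2 = 10.
  9 = 4*2 + 1, so a_3 = 4.
  2 = 2*1 + 0, so a_4 = 2.
so x = [3; 2, 10, 4, 2].
Convergents (p_i = a_i*p_{i-1} + p_{i-2}, q_i = a_i*q_{i-1} + q_{i-2} with p_{-2}=0, p_{-1}=1, q_{-2}=1, q_{-1}=0), until the denominator exceeds 63:
  i=0: a_0=3, p_0 = 3*1 + 0 = 3, q_0 = 3*0 + 1 = 1.
  i=1: a_1=2, p_1 = 2*3 + 1 = 7, q_1 = 2*1 + 0 = 2.
  i=2: a_2=10, p_2 = 10*7 + 3 = 73, q_2 = 10*2 + 1 = 21.
  i=3: a_3=4, p_3 = 4*73 + 7 = 299, q_3 = 4*21 + 2 = 86.
q_3 = 86 > 63, so the last convergent with denominator <= 63 is p_2/q_2 = 73/21.
The closest fraction with denominator <= 63 is either p_2/q_2 or the intermediate fraction (k*p_2 + p_1)/(k*q_2 + q_1) with the largest k >= 1 whose denominator stays <= 63; these approach x as k grows, and every other convergent or intermediate fraction in range is farther away.
Largest k: floor((63 - q_1)/q_2) = floor((63 - 2)/21) = 2.
That gives (2*73 + 7)/(2*21 + 2) = 153/44.
Compare the errors: |x - 73/21| = |671*21 - 73*193|/(193*21) = 2/4053, and |x - 153/44| = |671*44 - 153*193|/(193*44) = 5/8492.
Cross-multiplying, 2*8492 = 16984 < 20265 = 5*4053, so 2/4053 is smaller: the convergent 73/21 is closer to x than 153/44.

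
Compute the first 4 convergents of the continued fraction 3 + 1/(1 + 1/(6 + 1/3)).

3/1, 4/1, 27/7, 85/22

Using the convergent recurrence p_i = a_i*p_{i-1} + p_{i-2}, q_i = a_i*q_{i-1} + q_{i-2} with p_{-2}=0, p_{-1}=1, q_{-2}=1, q_{-1}=0:
  i=0: a_0=3, p_0 = 3*1 + 0 = 3, q_0 = 3*0 + 1 = 1.
  i=1: a_1=1, p_1 = 1*3 + 1 = 4, q_1 = 1*1 + 0 = 1.
  i=2: a_2=6, p_2 = 6*4 + 3 = 27, q_2 = 6*1 + 1 = 7.
  i=3: a_3=3, p_3 = 3*27 + 4 = 85, q_3 = 3*7 + 1 = 22.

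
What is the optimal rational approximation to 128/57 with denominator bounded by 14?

9/4

Expand x = 128/57 as a continued fraction with the Euclidean algorithm:
  128 = 2*57 + 14, so a_0 = 2.
  57 = 4*14 + 1, so a_1 = 4.
  14 = 14*1 + 0, so a_2 = 14.
so x = [2; 4, 14].
Convergents (p_i = a_i*p_{i-1} + p_{i-2}, q_i = a_i*q_{i-1} + q_{i-2} with p_{-2}=0, p_{-1}=1, q_{-2}=1, q_{-1}=0), until the denominator exceeds 14:
  i=0: a_0=2, p_0 = 2*1 + 0 = 2, q_0 = 2*0 + 1 = 1.
  i=1: a_1=4, p_1 = 4*2 + 1 = 9, q_1 = 4*1 + 0 = 4.
  i=2: a_2=14, p_2 = 14*9 + 2 = 128, q_2 = 14*4 + 1 = 57.
q_2 = 57 > 14, so the last convergent with denominator <= 14 is p_1/q_1 = 9/4.
The closest fraction with denominator <= 14 is either p_1/q_1 or the intermediate fraction (k*p_1 + p_0)/(k*q_1 + q_0) with the largest k >= 1 whose denominator stays <= 14; these approach x as k grows, and every other convergent or intermediate fraction in range is farther away.
Largest k: floor((14 - q_0)/q_1) = floor((14 - 1)/4) = 3.
That gives (3*9 + 2)/(3*4 + 1) = 29/13.
Compare the errors: |x - 9/4| = |128*4 - 9*57|/(57*4) = 1/228, and |x - 29/13| = |128*13 - 29*57|/(57*13) = 11/741.
Cross-multiplying, 1*741 = 741 < 2508 = 11*228, so 1/228 is smaller: the convergent 9/4 is closer to x than 29/13.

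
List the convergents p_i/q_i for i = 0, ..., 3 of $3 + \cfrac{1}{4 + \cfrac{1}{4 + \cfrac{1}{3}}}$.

Using the convergent recurrence p_i = a_i*p_{i-1} + p_{i-2}, q_i = a_i*q_{i-1} + q_{i-2} with p_{-2}=0, p_{-1}=1, q_{-2}=1, q_{-1}=0:
  i=0: a_0=3, p_0 = 3*1 + 0 = 3, q_0 = 3*0 + 1 = 1.
  i=1: a_1=4, p_1 = 4*3 + 1 = 13, q_1 = 4*1 + 0 = 4.
  i=2: a_2=4, p_2 = 4*13 + 3 = 55, q_2 = 4*4 + 1 = 17.
  i=3: a_3=3, p_3 = 3*55 + 13 = 178, q_3 = 3*17 + 4 = 55.

3/1, 13/4, 55/17, 178/55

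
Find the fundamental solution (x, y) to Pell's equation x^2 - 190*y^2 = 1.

First expand sqrt(190) as a continued fraction. With x_i = (sqrt(190) + m_i)/d_i and (m_0, d_0) = (0, 1): a_0 = floor(sqrt(190)) = 13, since 13^2 = 169 <= 190 < 196 = 14^2.
Iterate m_{i+1} = d_i*a_i - m_i, d_{i+1} = (190 - m_{i+1}^2)/d_i, a_{i+1} = floor((a_0 + m_{i+1})/d_{i+1}):
  m_1 = 1*13 - 0 = 13, d_1 = (190 - 13^2)/1 = 21/1 = 21, a_1 = floor((13 + 13)/21) = 1.
  m_2 = 21*1 - 13 = 8, d_2 = (190 - 8^2)/21 = 126/21 = 6, a_2 = floor((13 + 8)/6) = 3.
  m_3 = 6*3 - 8 = 10, d_3 = (190 - 10^2)/6 = 90/6 = 15, a_3 = floor((13 + 10)/15) = 1.
  m_4 = 15*1 - 10 = 5, d_4 = (190 - 5^2)/15 = 165/15 = 11, a_4 = floor((13 + 5)/11) = 1.
  m_5 = 11*1 - 5 = 6, d_5 = (190 - 6^2)/11 = 154/11 = 14, a_5 = floor((13 + 6)/14) = 1.
  m_6 = 14*1 - 6 = 8, d_6 = (190 - 8^2)/14 = 126/14 = 9, a_6 = floor((13 + 8)/9) = 2.
  m_7 = 9*2 - 8 = 10, d_7 = (190 - 10^2)/9 = 90/9 = 10, a_7 = floor((13 + 10)/10) = 2.
  m_8 = 10*2 - 10 = 10, d_8 = (190 - 10^2)/10 = 90/10 = 9, a_8 = floor((13 + 10)/9) = 2.
  m_9 = 9*2 - 10 = 8, d_9 = (190 - 8^2)/9 = 126/9 = 14, a_9 = floor((13 + 8)/14) = 1.
  m_10 = 14*1 - 8 = 6, d_10 = (190 - 6^2)/14 = 154/14 = 11, a_10 = floor((13 + 6)/11) = 1.
  m_11 = 11*1 - 6 = 5, d_11 = (190 - 5^2)/11 = 165/11 = 15, a_11 = floor((13 + 5)/15) = 1.
  m_12 = 15*1 - 5 = 10, d_12 = (190 - 10^2)/15 = 90/15 = 6, a_12 = floor((13 + 10)/6) = 3.
  m_13 = 6*3 - 10 = 8, d_13 = (190 - 8^2)/6 = 126/6 = 21, a_13 = floor((13 + 8)/21) = 1.
  m_14 = 21*1 - 8 = 13, d_14 = (190 - 13^2)/21 = 21/21 = 1, a_14 = floor((13 + 13)/1) = 26.
  m_15 = 1*26 - 13 = 13, d_15 = (190 - 13^2)/1 = 21/1 = 21: (m_15, d_15) = (m_1, d_1) = (13, 21), so from here the quotients repeat a_1, ..., a_14; the period length is 14.
So sqrt(190) = [13; (1, 3, 1, 1, 1, 2, 2, 2, 1, 1, 1, 3, 1, 26)] with period length k = 14.
k is even, so the fundamental solution of x^2 - 190y^2 = 1 is (p_{k-1}, q_{k-1}) = (p_13, q_13); compute convergents through index 13.
Convergents (p_i = a_i*p_{i-1} + p_{i-2}, q_i = a_i*q_{i-1} + q_{i-2} with p_{-2}=0, p_{-1}=1, q_{-2}=1, q_{-1}=0):
  i=0: a_0=13, p_0 = 13*1 + 0 = 13, q_0 = 13*0 + 1 = 1.
  i=1: a_1=1, p_1 = 1*13 + 1 = 14, q_1 = 1*1 + 0 = 1.
  i=2: a_2=3, p_2 = 3*14 + 13 = 55, q_2 = 3*1 + 1 = 4.
  i=3: a_3=1, p_3 = 1*55 + 14 = 69, q_3 = 1*4 + 1 = 5.
  i=4: a_4=1, p_4 = 1*69 + 55 = 124, q_4 = 1*5 + 4 = 9.
  i=5: a_5=1, p_5 = 1*124 + 69 = 193, q_5 = 1*9 + 5 = 14.
  i=6: a_6=2, p_6 = 2*193 + 124 = 510, q_6 = 2*14 + 9 = 37.
  i=7: a_7=2, p_7 = 2*510 + 193 = 1213, q_7 = 2*37 + 14 = 88.
  i=8: a_8=2, p_8 = 2*1213 + 510 = 2936, q_8 = 2*88 + 37 = 213.
  i=9: a_9=1, p_9 = 1*2936 + 1213 = 4149, q_9 = 1*213 + 88 = 301.
  i=10: a_10=1, p_10 = 1*4149 + 2936 = 7085, q_10 = 1*301 + 213 = 514.
  i=11: a_11=1, p_11 = 1*7085 + 4149 = 11234, q_11 = 1*514 + 301 = 815.
  i=12: a_12=3, p_12 = 3*11234 + 7085 = 40787, q_12 = 3*815 + 514 = 2959.
  i=13: a_13=1, p_13 = 1*40787 + 11234 = 52021, q_13 = 1*2959 + 815 = 3774.
Check: 52021^2 - 190*3774^2 = 2706184441 - 2706184440 = 1, so (x, y) = (52021, 3774) solves the equation, and by the theorem it is the least positive solution.

(x, y) = (52021, 3774)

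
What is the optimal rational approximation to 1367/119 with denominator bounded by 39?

Expand x = 1367/119 as a continued fraction with the Euclidean algorithm:
  1367 = 11*119 + 58, so a_0 = 11.
  119 = 2*58 + 3, so a_1 = 2.
  58 = 19*3 + 1, so a_2 = 19.
  3 = 3*1 + 0, so a_3 = 3.
so x = [11; 2, 19, 3].
Convergents (p_i = a_i*p_{i-1} + p_{i-2}, q_i = a_i*q_{i-1} + q_{i-2} with p_{-2}=0, p_{-1}=1, q_{-2}=1, q_{-1}=0), until the denominator exceeds 39:
  i=0: a_0=11, p_0 = 11*1 + 0 = 11, q_0 = 11*0 + 1 = 1.
  i=1: a_1=2, p_1 = 2*11 + 1 = 23, q_1 = 2*1 + 0 = 2.
  i=2: a_2=19, p_2 = 19*23 + 11 = 448, q_2 = 19*2 + 1 = 39.
  i=3: a_3=3, p_3 = 3*448 + 23 = 1367, q_3 = 3*39 + 2 = 119.
q_3 = 119 > 39, so the last convergent with denominator <= 39 is p_2/q_2 = 448/39.
The closest fraction with denominator <= 39 is either p_2/q_2 or the intermediate fraction (k*p_2 + p_1)/(k*q_2 + q_1) with the largest k >= 1 whose denominator stays <= 39; these approach x as k grows, and every other convergent or intermediate fraction in range is farther away.
Largest k: floor((39 - q_1)/q_2) = floor((39 - 2)/39) = 0.
Since k = 0, no intermediate fraction beyond p_2/q_2 has denominator <= 39, so the convergent 448/39 is the closest (its error is |1367*39 - 448*119|/(119*39) = 1/4641).

448/39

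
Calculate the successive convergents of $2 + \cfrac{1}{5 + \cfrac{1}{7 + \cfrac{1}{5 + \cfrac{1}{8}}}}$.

Using the convergent recurrence p_i = a_i*p_{i-1} + p_{i-2}, q_i = a_i*q_{i-1} + q_{i-2} with p_{-2}=0, p_{-1}=1, q_{-2}=1, q_{-1}=0:
  i=0: a_0=2, p_0 = 2*1 + 0 = 2, q_0 = 2*0 + 1 = 1.
  i=1: a_1=5, p_1 = 5*2 + 1 = 11, q_1 = 5*1 + 0 = 5.
  i=2: a_2=7, p_2 = 7*11 + 2 = 79, q_2 = 7*5 + 1 = 36.
  i=3: a_3=5, p_3 = 5*79 + 11 = 406, q_3 = 5*36 + 5 = 185.
  i=4: a_4=8, p_4 = 8*406 + 79 = 3327, q_4 = 8*185 + 36 = 1516.

2/1, 11/5, 79/36, 406/185, 3327/1516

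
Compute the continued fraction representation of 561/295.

Run the Euclidean algorithm on 561 and 295; the successive quotients are the partial quotients a_0, a_1, ... (each step inverts the fractional part left over by the previous one):
  561 = 1*295 + 266, so a_0 = 1.
  295 = 1*266 + 29, so a_1 = 1.
  266 = 9*29 + 5, so a_2 = 9.
  29 = 5*5 + 4, so a_3 = 5.
  5 = 1*4 + 1, so a_4 = 1.
  4 = 4*1 + 0, so a_5 = 4.
The remainder reaches 0 after 6 divisions, so the expansion has 6 partial quotients, read off in order.

[1; 1, 9, 5, 1, 4]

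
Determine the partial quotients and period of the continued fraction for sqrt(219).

[14; (1, 3, 1, 28)]

Write x_i = (sqrt(219) + m_i)/d_i with (m_0, d_0) = (0, 1). a_0 = floor(sqrt(219)) = 14, since 14^2 = 196 <= 219 < 225 = 15^2.
Iterate m_{i+1} = d_i*a_i - m_i, d_{i+1} = (219 - m_{i+1}^2)/d_i, a_{i+1} = floor((a_0 + m_{i+1})/d_{i+1}):
  m_1 = 1*14 - 0 = 14, d_1 = (219 - 14^2)/1 = 23/1 = 23, a_1 = floor((14 + 14)/23) = 1.
  m_2 = 23*1 - 14 = 9, d_2 = (219 - 9^2)/23 = 138/23 = 6, a_2 = floor((14 + 9)/6) = 3.
  m_3 = 6*3 - 9 = 9, d_3 = (219 - 9^2)/6 = 138/6 = 23, a_3 = floor((14 + 9)/23) = 1.
  m_4 = 23*1 - 9 = 14, d_4 = (219 - 14^2)/23 = 23/23 = 1, a_4 = floor((14 + 14)/1) = 28.
  m_5 = 1*28 - 14 = 14, d_5 = (219 - 14^2)/1 = 23/1 = 23: (m_5, d_5) = (m_1, d_1) = (14, 23), so from here the quotients repeat a_1, ..., a_4; the period length is 4.
Hence the expansion of sqrt(219) is a_0 = 14 followed by the repeating block 1, 3, 1, 28 (period 4).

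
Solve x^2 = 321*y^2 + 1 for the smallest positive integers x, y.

(x, y) = (215, 12)

First expand sqrt(321) as a continued fraction. With x_i = (sqrt(321) + m_i)/d_i and (m_0, d_0) = (0, 1): a_0 = floor(sqrt(321)) = 17, since 17^2 = 289 <= 321 < 324 = 18^2.
Iterate m_{i+1} = d_i*a_i - m_i, d_{i+1} = (321 - m_{i+1}^2)/d_i, a_{i+1} = floor((a_0 + m_{i+1})/d_{i+1}):
  m_1 = 1*17 - 0 = 17, d_1 = (321 - 17^2)/1 = 32/1 = 32, a_1 = floor((17 + 17)/32) = 1.
  m_2 = 32*1 - 17 = 15, d_2 = (321 - 15^2)/32 = 96/32 = 3, a_2 = floor((17 + 15)/3) = 10.
  m_3 = 3*10 - 15 = 15, d_3 = (321 - 15^2)/3 = 96/3 = 32, a_3 = floor((17 + 15)/32) = 1.
  m_4 = 32*1 - 15 = 17, d_4 = (321 - 17^2)/32 = 32/32 = 1, a_4 = floor((17 + 17)/1) = 34.
  m_5 = 1*34 - 17 = 17, d_5 = (321 - 17^2)/1 = 32/1 = 32: (m_5, d_5) = (m_1, d_1) = (17, 32), so from here the quotients repeat a_1, ..., a_4; the period length is 4.
So sqrt(321) = [17; (1, 10, 1, 34)] with period length k = 4.
k is even, so the fundamental solution of x^2 - 321y^2 = 1 is (p_{k-1}, q_{k-1}) = (p_3, q_3); compute convergents through index 3.
Convergents (p_i = a_i*p_{i-1} + p_{i-2}, q_i = a_i*q_{i-1} + q_{i-2} with p_{-2}=0, p_{-1}=1, q_{-2}=1, q_{-1}=0):
  i=0: a_0=17, p_0 = 17*1 + 0 = 17, q_0 = 17*0 + 1 = 1.
  i=1: a_1=1, p_1 = 1*17 + 1 = 18, q_1 = 1*1 + 0 = 1.
  i=2: a_2=10, p_2 = 10*18 + 17 = 197, q_2 = 10*1 + 1 = 11.
  i=3: a_3=1, p_3 = 1*197 + 18 = 215, q_3 = 1*11 + 1 = 12.
Check: 215^2 - 321*12^2 = 46225 - 46224 = 1, so (x, y) = (215, 12) solves the equation, and by the theorem it is the least positive solution.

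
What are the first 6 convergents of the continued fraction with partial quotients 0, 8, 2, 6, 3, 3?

Using the convergent recurrence p_i = a_i*p_{i-1} + p_{i-2}, q_i = a_i*q_{i-1} + q_{i-2} with p_{-2}=0, p_{-1}=1, q_{-2}=1, q_{-1}=0:
  i=0: a_0=0, p_0 = 0*1 + 0 = 0, q_0 = 0*0 + 1 = 1.
  i=1: a_1=8, p_1 = 8*0 + 1 = 1, q_1 = 8*1 + 0 = 8.
  i=2: a_2=2, p_2 = 2*1 + 0 = 2, q_2 = 2*8 + 1 = 17.
  i=3: a_3=6, p_3 = 6*2 + 1 = 13, q_3 = 6*17 + 8 = 110.
  i=4: a_4=3, p_4 = 3*13 + 2 = 41, q_4 = 3*110 + 17 = 347.
  i=5: a_5=3, p_5 = 3*41 + 13 = 136, q_5 = 3*347 + 110 = 1151.

0/1, 1/8, 2/17, 13/110, 41/347, 136/1151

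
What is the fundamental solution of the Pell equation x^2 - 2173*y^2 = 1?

First expand sqrt(2173) as a continued fraction. With x_i = (sqrt(2173) + m_i)/d_i and (m_0, d_0) = (0, 1): a_0 = floor(sqrt(2173)) = 46, since 46^2 = 2116 <= 2173 < 2209 = 47^2.
Iterate m_{i+1} = d_i*a_i - m_i, d_{i+1} = (2173 - m_{i+1}^2)/d_i, a_{i+1} = floor((a_0 + m_{i+1})/d_{i+1}):
  m_1 = 1*46 - 0 = 46, d_1 = (2173 - 46^2)/1 = 57/1 = 57, a_1 = floor((46 + 46)/57) = 1.
  m_2 = 57*1 - 46 = 11, d_2 = (2173 - 11^2)/57 = 2052/57 = 36, a_2 = floor((46 + 11)/36) = 1.
  m_3 = 36*1 - 11 = 25, d_3 = (2173 - 25^2)/36 = 1548/36 = 43, a_3 = floor((46 + 25)/43) = 1.
  m_4 = 43*1 - 25 = 18, d_4 = (2173 - 18^2)/43 = 1849/43 = 43, a_4 = floor((46 + 18)/43) = 1.
  m_5 = 43*1 - 18 = 25, d_5 = (2173 - 25^2)/43 = 1548/43 = 36, a_5 = floor((46 + 25)/36) = 1.
  m_6 = 36*1 - 25 = 11, d_6 = (2173 - 11^2)/36 = 2052/36 = 57, a_6 = floor((46 + 11)/57) = 1.
  m_7 = 57*1 - 11 = 46, d_7 = (2173 - 46^2)/57 = 57/57 = 1, a_7 = floor((46 + 46)/1) = 92.
  m_8 = 1*92 - 46 = 46, d_8 = (2173 - 46^2)/1 = 57/1 = 57: (m_8, d_8) = (m_1, d_1) = (46, 57), so from here the quotients repeat a_1, ..., a_7; the period length is 7.
So sqrt(2173) = [46; (1, 1, 1, 1, 1, 1, 92)] with period length k = 7.
k is odd, so (p_{k-1}, q_{k-1}) only solves x^2 - 2173y^2 = -1 and the fundamental solution of x^2 - 2173y^2 = 1 is (p_{2k-1}, q_{2k-1}) = (p_13, q_13); compute convergents through index 13, running through the period twice.
Convergents (p_i = a_i*p_{i-1} + p_{i-2}, q_i = a_i*q_{i-1} + q_{i-2} with p_{-2}=0, p_{-1}=1, q_{-2}=1, q_{-1}=0):
  i=0: a_0=46, p_0 = 46*1 + 0 = 46, q_0 = 46*0 + 1 = 1.
  i=1: a_1=1, p_1 = 1*46 + 1 = 47, q_1 = 1*1 + 0 = 1.
  i=2: a_2=1, p_2 = 1*47 + 46 = 93, q_2 = 1*1 + 1 = 2.
  i=3: a_3=1, p_3 = 1*93 + 47 = 140, q_3 = 1*2 + 1 = 3.
  i=4: a_4=1, p_4 = 1*140 + 93 = 233, q_4 = 1*3 + 2 = 5.
  i=5: a_5=1, p_5 = 1*233 + 140 = 373, q_5 = 1*5 + 3 = 8.
  i=6: a_6=1, p_6 = 1*373 + 233 = 606, q_6 = 1*8 + 5 = 13.
  i=7: a_7=92, p_7 = 92*606 + 373 = 56125, q_7 = 92*13 + 8 = 1204.
  i=8: a_8=1, p_8 = 1*56125 + 606 = 56731, q_8 = 1*1204 + 13 = 1217.
  i=9: a_9=1, p_9 = 1*56731 + 56125 = 112856, q_9 = 1*1217 + 1204 = 2421.
  i=10: a_10=1, p_10 = 1*112856 + 56731 = 169587, q_10 = 1*2421 + 1217 = 3638.
  i=11: a_11=1, p_11 = 1*169587 + 112856 = 282443, q_11 = 1*3638 + 2421 = 6059.
  i=12: a_12=1, p_12 = 1*282443 + 169587 = 452030, q_12 = 1*6059 + 3638 = 9697.
  i=13: a_13=1, p_13 = 1*452030 + 282443 = 734473, q_13 = 1*9697 + 6059 = 15756.
Indeed p_6^2 - 2173*q_6^2 = 367236 - 367237 = -1, not +1.
Check: 734473^2 - 2173*15756^2 = 539450587729 - 539450587728 = 1, so (x, y) = (734473, 15756) solves the equation, and by the theorem it is the least positive solution.

(x, y) = (734473, 15756)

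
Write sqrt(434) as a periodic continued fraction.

Write x_i = (sqrt(434) + m_i)/d_i with (m_0, d_0) = (0, 1). a_0 = floor(sqrt(434)) = 20, since 20^2 = 400 <= 434 < 441 = 21^2.
Iterate m_{i+1} = d_i*a_i - m_i, d_{i+1} = (434 - m_{i+1}^2)/d_i, a_{i+1} = floor((a_0 + m_{i+1})/d_{i+1}):
  m_1 = 1*20 - 0 = 20, d_1 = (434 - 20^2)/1 = 34/1 = 34, a_1 = floor((20 + 20)/34) = 1.
  m_2 = 34*1 - 20 = 14, d_2 = (434 - 14^2)/34 = 238/34 = 7, a_2 = floor((20 + 14)/7) = 4.
  m_3 = 7*4 - 14 = 14, d_3 = (434 - 14^2)/7 = 238/7 = 34, a_3 = floor((20 + 14)/34) = 1.
  m_4 = 34*1 - 14 = 20, d_4 = (434 - 20^2)/34 = 34/34 = 1, a_4 = floor((20 + 20)/1) = 40.
  m_5 = 1*40 - 20 = 20, d_5 = (434 - 20^2)/1 = 34/1 = 34: (m_5, d_5) = (m_1, d_1) = (20, 34), so from here the quotients repeat a_1, ..., a_4; the period length is 4.
Hence the expansion of sqrt(434) is a_0 = 20 followed by the repeating block 1, 4, 1, 40 (period 4).

[20; (1, 4, 1, 40)]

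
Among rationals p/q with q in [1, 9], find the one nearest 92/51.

9/5

Expand x = 92/51 as a continued fraction with the Euclidean algorithm:
  92 = 1*51 + 41, so a_0 = 1.
  51 = 1*41 + 10, so a_1 = 1.
  41 = 4*10 + 1, so a_2 = 4.
  10 = 10*1 + 0, so a_3 = 10.
so x = [1; 1, 4, 10].
Convergents (p_i = a_i*p_{i-1} + p_{i-2}, q_i = a_i*q_{i-1} + q_{i-2} with p_{-2}=0, p_{-1}=1, q_{-2}=1, q_{-1}=0), until the denominator exceeds 9:
  i=0: a_0=1, p_0 = 1*1 + 0 = 1, q_0 = 1*0 + 1 = 1.
  i=1: a_1=1, p_1 = 1*1 + 1 = 2, q_1 = 1*1 + 0 = 1.
  i=2: a_2=4, p_2 = 4*2 + 1 = 9, q_2 = 4*1 + 1 = 5.
  i=3: a_3=10, p_3 = 10*9 + 2 = 92, q_3 = 10*5 + 1 = 51.
q_3 = 51 > 9, so the last convergent with denominator <= 9 is p_2/q_2 = 9/5.
The closest fraction with denominator <= 9 is either p_2/q_2 or the intermediate fraction (k*p_2 + p_1)/(k*q_2 + q_1) with the largest k >= 1 whose denominator stays <= 9; these approach x as k grows, and every other convergent or intermediate fraction in range is farther away.
Largest k: floor((9 - q_1)/q_2) = floor((9 - 1)/5) = 1.
That gives (1*9 + 2)/(1*5 + 1) = 11/6.
Compare the errors: |x - 9/5| = |92*5 - 9*51|/(51*5) = 1/255, and |x - 11/6| = |92*6 - 11*51|/(51*6) = 9/306.
Cross-multiplying, 1*306 = 306 < 2295 = 9*255, so 1/255 is smaller: the convergent 9/5 is closer to x than 11/6.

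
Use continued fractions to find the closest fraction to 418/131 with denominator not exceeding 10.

Expand x = 418/131 as a continued fraction with the Euclidean algorithm:
  418 = 3*131 + 25, so a_0 = 3.
  131 = 5*25 + 6, so a_1 = 5.
  25 = 4*6 + 1, so a_2 = 4.
  6 = 6*1 + 0, so a_3 = 6.
so x = [3; 5, 4, 6].
Convergents (p_i = a_i*p_{i-1} + p_{i-2}, q_i = a_i*q_{i-1} + q_{i-2} with p_{-2}=0, p_{-1}=1, q_{-2}=1, q_{-1}=0), until the denominator exceeds 10:
  i=0: a_0=3, p_0 = 3*1 + 0 = 3, q_0 = 3*0 + 1 = 1.
  i=1: a_1=5, p_1 = 5*3 + 1 = 16, q_1 = 5*1 + 0 = 5.
  i=2: a_2=4, p_2 = 4*16 + 3 = 67, q_2 = 4*5 + 1 = 21.
q_2 = 21 > 10, so the last convergent with denominator <= 10 is p_1/q_1 = 16/5.
The closest fraction with denominator <= 10 is either p_1/q_1 or the intermediate fraction (k*p_1 + p_0)/(k*q_1 + q_0) with the largest k >= 1 whose denominator stays <= 10; these approach x as k grows, and every other convergent or intermediate fraction in range is farther away.
Largest k: floor((10 - q_0)/q_1) = floor((10 - 1)/5) = 1.
That gives (1*16 + 3)/(1*5 + 1) = 19/6.
Compare the errors: |x - 16/5| = |418*5 - 16*131|/(131*5) = 6/655, and |x - 19/6| = |418*6 - 19*131|/(131*6) = 19/786.
Cross-multiplying, 6*786 = 4716 < 12445 = 19*655, so 6/655 is smaller: the convergent 16/5 is closer to x than 19/6.

16/5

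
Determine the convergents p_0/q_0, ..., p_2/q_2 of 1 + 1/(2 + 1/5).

1/1, 3/2, 16/11

Using the convergent recurrence p_i = a_i*p_{i-1} + p_{i-2}, q_i = a_i*q_{i-1} + q_{i-2} with p_{-2}=0, p_{-1}=1, q_{-2}=1, q_{-1}=0:
  i=0: a_0=1, p_0 = 1*1 + 0 = 1, q_0 = 1*0 + 1 = 1.
  i=1: a_1=2, p_1 = 2*1 + 1 = 3, q_1 = 2*1 + 0 = 2.
  i=2: a_2=5, p_2 = 5*3 + 1 = 16, q_2 = 5*2 + 1 = 11.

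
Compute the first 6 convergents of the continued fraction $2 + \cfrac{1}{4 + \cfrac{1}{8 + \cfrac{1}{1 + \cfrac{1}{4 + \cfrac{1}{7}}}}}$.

Using the convergent recurrence p_i = a_i*p_{i-1} + p_{i-2}, q_i = a_i*q_{i-1} + q_{i-2} with p_{-2}=0, p_{-1}=1, q_{-2}=1, q_{-1}=0:
  i=0: a_0=2, p_0 = 2*1 + 0 = 2, q_0 = 2*0 + 1 = 1.
  i=1: a_1=4, p_1 = 4*2 + 1 = 9, q_1 = 4*1 + 0 = 4.
  i=2: a_2=8, p_2 = 8*9 + 2 = 74, q_2 = 8*4 + 1 = 33.
  i=3: a_3=1, p_3 = 1*74 + 9 = 83, q_3 = 1*33 + 4 = 37.
  i=4: a_4=4, p_4 = 4*83 + 74 = 406, q_4 = 4*37 + 33 = 181.
  i=5: a_5=7, p_5 = 7*406 + 83 = 2925, q_5 = 7*181 + 37 = 1304.

2/1, 9/4, 74/33, 83/37, 406/181, 2925/1304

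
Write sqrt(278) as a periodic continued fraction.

Write x_i = (sqrt(278) + m_i)/d_i with (m_0, d_0) = (0, 1). a_0 = floor(sqrt(278)) = 16, since 16^2 = 256 <= 278 < 289 = 17^2.
Iterate m_{i+1} = d_i*a_i - m_i, d_{i+1} = (278 - m_{i+1}^2)/d_i, a_{i+1} = floor((a_0 + m_{i+1})/d_{i+1}):
  m_1 = 1*16 - 0 = 16, d_1 = (278 - 16^2)/1 = 22/1 = 22, a_1 = floor((16 + 16)/22) = 1.
  m_2 = 22*1 - 16 = 6, d_2 = (278 - 6^2)/22 = 242/22 = 11, a_2 = floor((16 + 6)/11) = 2.
  m_3 = 11*2 - 6 = 16, d_3 = (278 - 16^2)/11 = 22/11 = 2, a_3 = floor((16 + 16)/2) = 16.
  m_4 = 2*16 - 16 = 16, d_4 = (278 - 16^2)/2 = 22/2 = 11, a_4 = floor((16 + 16)/11) = 2.
  m_5 = 11*2 - 16 = 6, d_5 = (278 - 6^2)/11 = 242/11 = 22, a_5 = floor((16 + 6)/22) = 1.
  m_6 = 22*1 - 6 = 16, d_6 = (278 - 16^2)/22 = 22/22 = 1, a_6 = floor((16 + 16)/1) = 32.
  m_7 = 1*32 - 16 = 16, d_7 = (278 - 16^2)/1 = 22/1 = 22: (m_7, d_7) = (m_1, d_1) = (16, 22), so from here the quotients repeat a_1, ..., a_6; the period length is 6.
Hence the expansion of sqrt(278) is a_0 = 16 followed by the repeating block 1, 2, 16, 2, 1, 32 (period 6).

[16; (1, 2, 16, 2, 1, 32)]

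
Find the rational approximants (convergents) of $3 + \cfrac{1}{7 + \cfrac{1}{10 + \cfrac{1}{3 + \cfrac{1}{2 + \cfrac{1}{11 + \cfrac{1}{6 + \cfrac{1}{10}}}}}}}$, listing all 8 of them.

3/1, 22/7, 223/71, 691/220, 1605/511, 18346/5841, 111681/35557, 1135156/361411

Using the convergent recurrence p_i = a_i*p_{i-1} + p_{i-2}, q_i = a_i*q_{i-1} + q_{i-2} with p_{-2}=0, p_{-1}=1, q_{-2}=1, q_{-1}=0:
  i=0: a_0=3, p_0 = 3*1 + 0 = 3, q_0 = 3*0 + 1 = 1.
  i=1: a_1=7, p_1 = 7*3 + 1 = 22, q_1 = 7*1 + 0 = 7.
  i=2: a_2=10, p_2 = 10*22 + 3 = 223, q_2 = 10*7 + 1 = 71.
  i=3: a_3=3, p_3 = 3*223 + 22 = 691, q_3 = 3*71 + 7 = 220.
  i=4: a_4=2, p_4 = 2*691 + 223 = 1605, q_4 = 2*220 + 71 = 511.
  i=5: a_5=11, p_5 = 11*1605 + 691 = 18346, q_5 = 11*511 + 220 = 5841.
  i=6: a_6=6, p_6 = 6*18346 + 1605 = 111681, q_6 = 6*5841 + 511 = 35557.
  i=7: a_7=10, p_7 = 10*111681 + 18346 = 1135156, q_7 = 10*35557 + 5841 = 361411.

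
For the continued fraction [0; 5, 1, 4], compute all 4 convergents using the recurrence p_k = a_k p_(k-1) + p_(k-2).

Using the convergent recurrence p_i = a_i*p_{i-1} + p_{i-2}, q_i = a_i*q_{i-1} + q_{i-2} with p_{-2}=0, p_{-1}=1, q_{-2}=1, q_{-1}=0:
  i=0: a_0=0, p_0 = 0*1 + 0 = 0, q_0 = 0*0 + 1 = 1.
  i=1: a_1=5, p_1 = 5*0 + 1 = 1, q_1 = 5*1 + 0 = 5.
  i=2: a_2=1, p_2 = 1*1 + 0 = 1, q_2 = 1*5 + 1 = 6.
  i=3: a_3=4, p_3 = 4*1 + 1 = 5, q_3 = 4*6 + 5 = 29.

0/1, 1/5, 1/6, 5/29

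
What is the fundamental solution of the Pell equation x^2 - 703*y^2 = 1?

First expand sqrt(703) as a continued fraction. With x_i = (sqrt(703) + m_i)/d_i and (m_0, d_0) = (0, 1): a_0 = floor(sqrt(703)) = 26, since 26^2 = 676 <= 703 < 729 = 27^2.
Iterate m_{i+1} = d_i*a_i - m_i, d_{i+1} = (703 - m_{i+1}^2)/d_i, a_{i+1} = floor((a_0 + m_{i+1})/d_{i+1}):
  m_1 = 1*26 - 0 = 26, d_1 = (703 - 26^2)/1 = 27/1 = 27, a_1 = floor((26 + 26)/27) = 1.
  m_2 = 27*1 - 26 = 1, d_2 = (703 - 1^2)/27 = 702/27 = 26, a_2 = floor((26 + 1)/26) = 1.
  m_3 = 26*1 - 1 = 25, d_3 = (703 - 25^2)/26 = 78/26 = 3, a_3 = floor((26 + 25)/3) = 17.
  m_4 = 3*17 - 25 = 26, d_4 = (703 - 26^2)/3 = 27/3 = 9, a_4 = floor((26 + 26)/9) = 5.
  m_5 = 9*5 - 26 = 19, d_5 = (703 - 19^2)/9 = 342/9 = 38, a_5 = floor((26 + 19)/38) = 1.
  m_6 = 38*1 - 19 = 19, d_6 = (703 - 19^2)/38 = 342/38 = 9, a_6 = floor((26 + 19)/9) = 5.
  m_7 = 9*5 - 19 = 26, d_7 = (703 - 26^2)/9 = 27/9 = 3, a_7 = floor((26 + 26)/3) = 17.
  m_8 = 3*17 - 26 = 25, d_8 = (703 - 25^2)/3 = 78/3 = 26, a_8 = floor((26 + 25)/26) = 1.
  m_9 = 26*1 - 25 = 1, d_9 = (703 - 1^2)/26 = 702/26 = 27, a_9 = floor((26 + 1)/27) = 1.
  m_10 = 27*1 - 1 = 26, d_10 = (703 - 26^2)/27 = 27/27 = 1, a_10 = floor((26 + 26)/1) = 52.
  m_11 = 1*52 - 26 = 26, d_11 = (703 - 26^2)/1 = 27/1 = 27: (m_11, d_11) = (m_1, d_1) = (26, 27), so from here the quotients repeat a_1, ..., a_10; the period length is 10.
So sqrt(703) = [26; (1, 1, 17, 5, 1, 5, 17, 1, 1, 52)] with period length k = 10.
k is even, so the fundamental solution of x^2 - 703y^2 = 1 is (p_{k-1}, q_{k-1}) = (p_9, q_9); compute convergents through index 9.
Convergents (p_i = a_i*p_{i-1} + p_{i-2}, q_i = a_i*q_{i-1} + q_{i-2} with p_{-2}=0, p_{-1}=1, q_{-2}=1, q_{-1}=0):
  i=0: a_0=26, p_0 = 26*1 + 0 = 26, q_0 = 26*0 + 1 = 1.
  i=1: a_1=1, p_1 = 1*26 + 1 = 27, q_1 = 1*1 + 0 = 1.
  i=2: a_2=1, p_2 = 1*27 + 26 = 53, q_2 = 1*1 + 1 = 2.
  i=3: a_3=17, p_3 = 17*53 + 27 = 928, q_3 = 17*2 + 1 = 35.
  i=4: a_4=5, p_4 = 5*928 + 53 = 4693, q_4 = 5*35 + 2 = 177.
  i=5: a_5=1, p_5 = 1*4693 + 928 = 5621, q_5 = 1*177 + 35 = 212.
  i=6: a_6=5, p_6 = 5*5621 + 4693 = 32798, q_6 = 5*212 + 177 = 1237.
  i=7: a_7=17, p_7 = 17*32798 + 5621 = 563187, q_7 = 17*1237 + 212 = 21241.
  i=8: a_8=1, p_8 = 1*563187 + 32798 = 595985, q_8 = 1*21241 + 1237 = 22478.
  i=9: a_9=1, p_9 = 1*595985 + 563187 = 1159172, q_9 = 1*22478 + 21241 = 43719.
Check: 1159172^2 - 703*43719^2 = 1343679725584 - 1343679725583 = 1, so (x, y) = (1159172, 43719) solves the equation, and by the theorem it is the least positive solution.

(x, y) = (1159172, 43719)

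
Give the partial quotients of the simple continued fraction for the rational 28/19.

Run the Euclidean algorithm on 28 and 19; the successive quotients are the partial quotients a_0, a_1, ... (each step inverts the fractional part left over by the previous one):
  28 = 1*19 + 9, so a_0 = 1.
  19 = 2*9 + 1, so a_1 = 2.
  9 = 9*1 + 0, so a_2 = 9.
The remainder reaches 0 after 3 divisions, so the expansion has 3 partial quotients, read off in order.

[1; 2, 9]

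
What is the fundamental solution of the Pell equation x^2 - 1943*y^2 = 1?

(x, y) = (83751, 1900)

First expand sqrt(1943) as a continued fraction. With x_i = (sqrt(1943) + m_i)/d_i and (m_0, d_0) = (0, 1): a_0 = floor(sqrt(1943)) = 44, since 44^2 = 1936 <= 1943 < 2025 = 45^2.
Iterate m_{i+1} = d_i*a_i - m_i, d_{i+1} = (1943 - m_{i+1}^2)/d_i, a_{i+1} = floor((a_0 + m_{i+1})/d_{i+1}):
  m_1 = 1*44 - 0 = 44, d_1 = (1943 - 44^2)/1 = 7/1 = 7, a_1 = floor((44 + 44)/7) = 12.
  m_2 = 7*12 - 44 = 40, d_2 = (1943 - 40^2)/7 = 343/7 = 49, a_2 = floor((44 + 40)/49) = 1.
  m_3 = 49*1 - 40 = 9, d_3 = (1943 - 9^2)/49 = 1862/49 = 38, a_3 = floor((44 + 9)/38) = 1.
  m_4 = 38*1 - 9 = 29, d_4 = (1943 - 29^2)/38 = 1102/38 = 29, a_4 = floor((44 + 29)/29) = 2.
  m_5 = 29*2 - 29 = 29, d_5 = (1943 - 29^2)/29 = 1102/29 = 38, a_5 = floor((44 + 29)/38) = 1.
  m_6 = 38*1 - 29 = 9, d_6 = (1943 - 9^2)/38 = 1862/38 = 49, a_6 = floor((44 + 9)/49) = 1.
  m_7 = 49*1 - 9 = 40, d_7 = (1943 - 40^2)/49 = 343/49 = 7, a_7 = floor((44 + 40)/7) = 12.
  m_8 = 7*12 - 40 = 44, d_8 = (1943 - 44^2)/7 = 7/7 = 1, a_8 = floor((44 + 44)/1) = 88.
  m_9 = 1*88 - 44 = 44, d_9 = (1943 - 44^2)/1 = 7/1 = 7: (m_9, d_9) = (m_1, d_1) = (44, 7), so from here the quotients repeat a_1, ..., a_8; the period length is 8.
So sqrt(1943) = [44; (12, 1, 1, 2, 1, 1, 12, 88)] with period length k = 8.
k is even, so the fundamental solution of x^2 - 1943y^2 = 1 is (p_{k-1}, q_{k-1}) = (p_7, q_7); compute convergents through index 7.
Convergents (p_i = a_i*p_{i-1} + p_{i-2}, q_i = a_i*q_{i-1} + q_{i-2} with p_{-2}=0, p_{-1}=1, q_{-2}=1, q_{-1}=0):
  i=0: a_0=44, p_0 = 44*1 + 0 = 44, q_0 = 44*0 + 1 = 1.
  i=1: a_1=12, p_1 = 12*44 + 1 = 529, q_1 = 12*1 + 0 = 12.
  i=2: a_2=1, p_2 = 1*529 + 44 = 573, q_2 = 1*12 + 1 = 13.
  i=3: a_3=1, p_3 = 1*573 + 529 = 1102, q_3 = 1*13 + 12 = 25.
  i=4: a_4=2, p_4 = 2*1102 + 573 = 2777, q_4 = 2*25 + 13 = 63.
  i=5: a_5=1, p_5 = 1*2777 + 1102 = 3879, q_5 = 1*63 + 25 = 88.
  i=6: a_6=1, p_6 = 1*3879 + 2777 = 6656, q_6 = 1*88 + 63 = 151.
  i=7: a_7=12, p_7 = 12*6656 + 3879 = 83751, q_7 = 12*151 + 88 = 1900.
Check: 83751^2 - 1943*1900^2 = 7014230001 - 7014230000 = 1, so (x, y) = (83751, 1900) solves the equation, and by the theorem it is the least positive solution.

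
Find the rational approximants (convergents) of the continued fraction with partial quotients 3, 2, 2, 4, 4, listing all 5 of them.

3/1, 7/2, 17/5, 75/22, 317/93

Using the convergent recurrence p_i = a_i*p_{i-1} + p_{i-2}, q_i = a_i*q_{i-1} + q_{i-2} with p_{-2}=0, p_{-1}=1, q_{-2}=1, q_{-1}=0:
  i=0: a_0=3, p_0 = 3*1 + 0 = 3, q_0 = 3*0 + 1 = 1.
  i=1: a_1=2, p_1 = 2*3 + 1 = 7, q_1 = 2*1 + 0 = 2.
  i=2: a_2=2, p_2 = 2*7 + 3 = 17, q_2 = 2*2 + 1 = 5.
  i=3: a_3=4, p_3 = 4*17 + 7 = 75, q_3 = 4*5 + 2 = 22.
  i=4: a_4=4, p_4 = 4*75 + 17 = 317, q_4 = 4*22 + 5 = 93.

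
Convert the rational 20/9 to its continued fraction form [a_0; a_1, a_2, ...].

Run the Euclidean algorithm on 20 and 9; the successive quotients are the partial quotients a_0, a_1, ... (each step inverts the fractional part left over by the previous one):
  20 = 2*9 + 2, so a_0 = 2.
  9 = 4*2 + 1, so a_1 = 4.
  2 = 2*1 + 0, so a_2 = 2.
The remainder reaches 0 after 3 divisions, so the expansion has 3 partial quotients, read off in order.

[2; 4, 2]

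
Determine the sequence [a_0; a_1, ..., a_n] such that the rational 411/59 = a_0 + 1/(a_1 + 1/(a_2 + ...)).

[6; 1, 28, 2]

Run the Euclidean algorithm on 411 and 59; the successive quotients are the partial quotients a_0, a_1, ... (each step inverts the fractional part left over by the previous one):
  411 = 6*59 + 57, so a_0 = 6.
  59 = 1*57 + 2, so a_1 = 1.
  57 = 28*2 + 1, so a_2 = 28.
  2 = 2*1 + 0, so a_3 = 2.
The remainder reaches 0 after 4 divisions, so the expansion has 4 partial quotients, read off in order.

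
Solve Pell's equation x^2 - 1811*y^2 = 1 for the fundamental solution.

(x, y) = (146690, 3447)

First expand sqrt(1811) as a continued fraction. With x_i = (sqrt(1811) + m_i)/d_i and (m_0, d_0) = (0, 1): a_0 = floor(sqrt(1811)) = 42, since 42^2 = 1764 <= 1811 < 1849 = 43^2.
Iterate m_{i+1} = d_i*a_i - m_i, d_{i+1} = (1811 - m_{i+1}^2)/d_i, a_{i+1} = floor((a_0 + m_{i+1})/d_{i+1}):
  m_1 = 1*42 - 0 = 42, d_1 = (1811 - 42^2)/1 = 47/1 = 47, a_1 = floor((42 + 42)/47) = 1.
  m_2 = 47*1 - 42 = 5, d_2 = (1811 - 5^2)/47 = 1786/47 = 38, a_2 = floor((42 + 5)/38) = 1.
  m_3 = 38*1 - 5 = 33, d_3 = (1811 - 33^2)/38 = 722/38 = 19, a_3 = floor((42 + 33)/19) = 3.
  m_4 = 19*3 - 33 = 24, d_4 = (1811 - 24^2)/19 = 1235/19 = 65, a_4 = floor((42 + 24)/65) = 1.
  m_5 = 65*1 - 24 = 41, d_5 = (1811 - 41^2)/65 = 130/65 = 2, a_5 = floor((42 + 41)/2) = 41.
  m_6 = 2*41 - 41 = 41, d_6 = (1811 - 41^2)/2 = 130/2 = 65, a_6 = floor((42 + 41)/65) = 1.
  m_7 = 65*1 - 41 = 24, d_7 = (1811 - 24^2)/65 = 1235/65 = 19, a_7 = floor((42 + 24)/19) = 3.
  m_8 = 19*3 - 24 = 33, d_8 = (1811 - 33^2)/19 = 722/19 = 38, a_8 = floor((42 + 33)/38) = 1.
  m_9 = 38*1 - 33 = 5, d_9 = (1811 - 5^2)/38 = 1786/38 = 47, a_9 = floor((42 + 5)/47) = 1.
  m_10 = 47*1 - 5 = 42, d_10 = (1811 - 42^2)/47 = 47/47 = 1, a_10 = floor((42 + 42)/1) = 84.
  m_11 = 1*84 - 42 = 42, d_11 = (1811 - 42^2)/1 = 47/1 = 47: (m_11, d_11) = (m_1, d_1) = (42, 47), so from here the quotients repeat a_1, ..., a_10; the period length is 10.
So sqrt(1811) = [42; (1, 1, 3, 1, 41, 1, 3, 1, 1, 84)] with period length k = 10.
k is even, so the fundamental solution of x^2 - 1811y^2 = 1 is (p_{k-1}, q_{k-1}) = (p_9, q_9); compute convergents through index 9.
Convergents (p_i = a_i*p_{i-1} + p_{i-2}, q_i = a_i*q_{i-1} + q_{i-2} with p_{-2}=0, p_{-1}=1, q_{-2}=1, q_{-1}=0):
  i=0: a_0=42, p_0 = 42*1 + 0 = 42, q_0 = 42*0 + 1 = 1.
  i=1: a_1=1, p_1 = 1*42 + 1 = 43, q_1 = 1*1 + 0 = 1.
  i=2: a_2=1, p_2 = 1*43 + 42 = 85, q_2 = 1*1 + 1 = 2.
  i=3: a_3=3, p_3 = 3*85 + 43 = 298, q_3 = 3*2 + 1 = 7.
  i=4: a_4=1, p_4 = 1*298 + 85 = 383, q_4 = 1*7 + 2 = 9.
  i=5: a_5=41, p_5 = 41*383 + 298 = 16001, q_5 = 41*9 + 7 = 376.
  i=6: a_6=1, p_6 = 1*16001 + 383 = 16384, q_6 = 1*376 + 9 = 385.
  i=7: a_7=3, p_7 = 3*16384 + 16001 = 65153, q_7 = 3*385 + 376 = 1531.
  i=8: a_8=1, p_8 = 1*65153 + 16384 = 81537, q_8 = 1*1531 + 385 = 1916.
  i=9: a_9=1, p_9 = 1*81537 + 65153 = 146690, q_9 = 1*1916 + 1531 = 3447.
Check: 146690^2 - 1811*3447^2 = 21517956100 - 21517956099 = 1, so (x, y) = (146690, 3447) solves the equation, and by the theorem it is the least positive solution.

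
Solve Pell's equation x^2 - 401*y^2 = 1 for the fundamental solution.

First expand sqrt(401) as a continued fraction. With x_i = (sqrt(401) + m_i)/d_i and (m_0, d_0) = (0, 1): a_0 = floor(sqrt(401)) = 20, since 20^2 = 400 <= 401 < 441 = 21^2.
Iterate m_{i+1} = d_i*a_i - m_i, d_{i+1} = (401 - m_{i+1}^2)/d_i, a_{i+1} = floor((a_0 + m_{i+1})/d_{i+1}):
  m_1 = 1*20 - 0 = 20, d_1 = (401 - 20^2)/1 = 1/1 = 1, a_1 = floor((20 + 20)/1) = 40.
  m_2 = 1*40 - 20 = 20, d_2 = (401 - 20^2)/1 = 1/1 = 1: (m_2, d_2) = (m_1, d_1) = (20, 1), so from here the quotient a_1 repeats; the period length is 1.
So sqrt(401) = [20; (40)] with period length k = 1.
k is odd, so (p_{k-1}, q_{k-1}) only solves x^2 - 401y^2 = -1 and the fundamental solution of x^2 - 401y^2 = 1 is (p_{2k-1}, q_{2k-1}) = (p_1, q_1); compute convergents through index 1, running through the period twice.
Convergents (p_i = a_i*p_{i-1} + p_{i-2}, q_i = a_i*q_{i-1} + q_{i-2} with p_{-2}=0, p_{-1}=1, q_{-2}=1, q_{-1}=0):
  i=0: a_0=20, p_0 = 20*1 + 0 = 20, q_0 = 20*0 + 1 = 1.
  i=1: a_1=40, p_1 = 40*20 + 1 = 801, q_1 = 40*1 + 0 = 40.
Indeed p_0^2 - 401*q_0^2 = 400 - 401 = -1, not +1.
Check: 801^2 - 401*40^2 = 641601 - 641600 = 1, so (x, y) = (801, 40) solves the equation, and by the theorem it is the least positive solution.

(x, y) = (801, 40)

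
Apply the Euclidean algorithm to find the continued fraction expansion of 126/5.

[25; 5]

Run the Euclidean algorithm on 126 and 5; the successive quotients are the partial quotients a_0, a_1, ... (each step inverts the fractional part left over by the previous one):
  126 = 25*5 + 1, so a_0 = 25.
  5 = 5*1 + 0, so a_1 = 5.
The remainder reaches 0 after 2 divisions, so the expansion has 2 partial quotients, read off in order.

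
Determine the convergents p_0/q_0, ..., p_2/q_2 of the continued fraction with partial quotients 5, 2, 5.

5/1, 11/2, 60/11

Using the convergent recurrence p_i = a_i*p_{i-1} + p_{i-2}, q_i = a_i*q_{i-1} + q_{i-2} with p_{-2}=0, p_{-1}=1, q_{-2}=1, q_{-1}=0:
  i=0: a_0=5, p_0 = 5*1 + 0 = 5, q_0 = 5*0 + 1 = 1.
  i=1: a_1=2, p_1 = 2*5 + 1 = 11, q_1 = 2*1 + 0 = 2.
  i=2: a_2=5, p_2 = 5*11 + 5 = 60, q_2 = 5*2 + 1 = 11.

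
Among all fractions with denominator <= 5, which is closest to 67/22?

Expand x = 67/22 as a continued fraction with the Euclidean algorithm:
  67 = 3*22 + 1, so a_0 = 3.
  22 = 22*1 + 0, so a_1 = 22.
so x = [3; 22].
Convergents (p_i = a_i*p_{i-1} + p_{i-2}, q_i = a_i*q_{i-1} + q_{i-2} with p_{-2}=0, p_{-1}=1, q_{-2}=1, q_{-1}=0), until the denominator exceeds 5:
  i=0: a_0=3, p_0 = 3*1 + 0 = 3, q_0 = 3*0 + 1 = 1.
  i=1: a_1=22, p_1 = 22*3 + 1 = 67, q_1 = 22*1 + 0 = 22.
q_1 = 22 > 5, so the last convergent with denominator <= 5 is p_0/q_0 = 3/1.
The closest fraction with denominator <= 5 is either p_0/q_0 or the intermediate fraction (k*p_0 + p_{-1})/(k*q_0 + q_{-1}) with the largest k >= 1 whose denominator stays <= 5; these approach x as k grows, and every other convergent or intermediate fraction in range is farther away.
Largest k: floor((5 - q_{-1})/q_0) = floor((5 - 0)/1) = 5 (using the seeds p_{-1} = 1, q_{-1} = 0).
That gives (5*3 + 1)/(5*1 + 0) = 16/5.
Compare the errors: |x - 3/1| = |67*1 - 3*22|/(22*1) = 1/22, and |x - 16/5| = |67*5 - 16*22|/(22*5) = 17/110.
Cross-multiplying, 1*110 = 110 < 374 = 17*22, so 1/22 is smaller: the convergent 3/1 is closer to x than 16/5.

3/1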